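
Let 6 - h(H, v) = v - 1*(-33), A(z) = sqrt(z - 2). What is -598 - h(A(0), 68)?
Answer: -503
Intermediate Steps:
A(z) = sqrt(-2 + z)
h(H, v) = -27 - v (h(H, v) = 6 - (v - 1*(-33)) = 6 - (v + 33) = 6 - (33 + v) = 6 + (-33 - v) = -27 - v)
-598 - h(A(0), 68) = -598 - (-27 - 1*68) = -598 - (-27 - 68) = -598 - 1*(-95) = -598 + 95 = -503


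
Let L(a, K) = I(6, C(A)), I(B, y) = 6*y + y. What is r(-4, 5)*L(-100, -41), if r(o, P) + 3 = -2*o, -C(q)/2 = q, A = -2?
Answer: 140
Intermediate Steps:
C(q) = -2*q
I(B, y) = 7*y
r(o, P) = -3 - 2*o
L(a, K) = 28 (L(a, K) = 7*(-2*(-2)) = 7*4 = 28)
r(-4, 5)*L(-100, -41) = (-3 - 2*(-4))*28 = (-3 + 8)*28 = 5*28 = 140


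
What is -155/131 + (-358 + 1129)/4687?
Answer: -625484/613997 ≈ -1.0187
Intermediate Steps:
-155/131 + (-358 + 1129)/4687 = -155*1/131 + 771*(1/4687) = -155/131 + 771/4687 = -625484/613997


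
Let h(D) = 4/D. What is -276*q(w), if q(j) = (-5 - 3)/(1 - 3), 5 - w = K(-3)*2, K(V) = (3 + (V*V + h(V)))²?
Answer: -1104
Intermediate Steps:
K(V) = (3 + V² + 4/V)² (K(V) = (3 + (V*V + 4/V))² = (3 + (V² + 4/V))² = (3 + V² + 4/V)²)
w = -2003/9 (w = 5 - (4 - 3*(3 + (-3)²))²/(-3)²*2 = 5 - (4 - 3*(3 + 9))²/9*2 = 5 - (4 - 3*12)²/9*2 = 5 - (4 - 36)²/9*2 = 5 - (⅑)*(-32)²*2 = 5 - (⅑)*1024*2 = 5 - 1024*2/9 = 5 - 1*2048/9 = 5 - 2048/9 = -2003/9 ≈ -222.56)
q(j) = 4 (q(j) = -8/(-2) = -8*(-½) = 4)
-276*q(w) = -276*4 = -1104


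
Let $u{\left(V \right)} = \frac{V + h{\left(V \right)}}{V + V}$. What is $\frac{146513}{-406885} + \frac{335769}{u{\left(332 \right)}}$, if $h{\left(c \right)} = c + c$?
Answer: $\frac{91079433197}{406885} \approx 2.2385 \cdot 10^{5}$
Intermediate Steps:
$h{\left(c \right)} = 2 c$
$u{\left(V \right)} = \frac{3}{2}$ ($u{\left(V \right)} = \frac{V + 2 V}{V + V} = \frac{3 V}{2 V} = 3 V \frac{1}{2 V} = \frac{3}{2}$)
$\frac{146513}{-406885} + \frac{335769}{u{\left(332 \right)}} = \frac{146513}{-406885} + \frac{335769}{\frac{3}{2}} = 146513 \left(- \frac{1}{406885}\right) + 335769 \cdot \frac{2}{3} = - \frac{146513}{406885} + 223846 = \frac{91079433197}{406885}$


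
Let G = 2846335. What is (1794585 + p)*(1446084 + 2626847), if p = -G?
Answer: -4283705179250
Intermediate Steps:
p = -2846335 (p = -1*2846335 = -2846335)
(1794585 + p)*(1446084 + 2626847) = (1794585 - 2846335)*(1446084 + 2626847) = -1051750*4072931 = -4283705179250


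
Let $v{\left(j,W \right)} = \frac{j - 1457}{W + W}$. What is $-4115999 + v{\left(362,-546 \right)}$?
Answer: $- \frac{1498223271}{364} \approx -4.116 \cdot 10^{6}$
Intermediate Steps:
$v{\left(j,W \right)} = \frac{-1457 + j}{2 W}$
$-4115999 + v{\left(362,-546 \right)} = -4115999 + \frac{-1457 + 362}{2 \left(-546\right)} = -4115999 + \frac{1}{2} \left(- \frac{1}{546}\right) \left(-1095\right) = -4115999 + \frac{365}{364} = - \frac{1498223271}{364}$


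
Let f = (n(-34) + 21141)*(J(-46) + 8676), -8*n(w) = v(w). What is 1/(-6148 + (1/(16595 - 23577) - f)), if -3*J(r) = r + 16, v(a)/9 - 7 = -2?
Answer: -13964/2563623044953 ≈ -5.4470e-9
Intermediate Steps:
v(a) = 45 (v(a) = 63 + 9*(-2) = 63 - 18 = 45)
J(r) = -16/3 - r/3 (J(r) = -(r + 16)/3 = -(16 + r)/3 = -16/3 - r/3)
n(w) = -45/8 (n(w) = -⅛*45 = -45/8)
f = 734327469/4 (f = (-45/8 + 21141)*((-16/3 - ⅓*(-46)) + 8676) = 169083*((-16/3 + 46/3) + 8676)/8 = 169083*(10 + 8676)/8 = (169083/8)*8686 = 734327469/4 ≈ 1.8358e+8)
1/(-6148 + (1/(16595 - 23577) - f)) = 1/(-6148 + (1/(16595 - 23577) - 1*734327469/4)) = 1/(-6148 + (1/(-6982) - 734327469/4)) = 1/(-6148 + (-1/6982 - 734327469/4)) = 1/(-6148 - 2563537194281/13964) = 1/(-2563623044953/13964) = -13964/2563623044953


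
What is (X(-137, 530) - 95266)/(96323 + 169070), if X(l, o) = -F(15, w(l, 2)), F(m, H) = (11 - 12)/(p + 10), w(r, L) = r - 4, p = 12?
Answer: -2095851/5838646 ≈ -0.35896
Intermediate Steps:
w(r, L) = -4 + r
F(m, H) = -1/22 (F(m, H) = (11 - 12)/(12 + 10) = -1/22)
X(l, o) = 1/22 (X(l, o) = -1*(-1/22) = 1/22)
(X(-137, 530) - 95266)/(96323 + 169070) = (1/22 - 95266)/(96323 + 169070) = -2095851/22/265393 = -2095851/22*1/265393 = -2095851/5838646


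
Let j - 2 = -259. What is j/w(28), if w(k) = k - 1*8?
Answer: -257/20 ≈ -12.850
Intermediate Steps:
j = -257 (j = 2 - 259 = -257)
w(k) = -8 + k (w(k) = k - 8 = -8 + k)
j/w(28) = -257/(-8 + 28) = -257/20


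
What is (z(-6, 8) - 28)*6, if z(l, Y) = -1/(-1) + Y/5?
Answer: -762/5 ≈ -152.40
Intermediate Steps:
z(l, Y) = 1 + Y/5 (z(l, Y) = -1*(-1) + Y*(1/5) = 1 + Y/5)
(z(-6, 8) - 28)*6 = ((1 + (1/5)*8) - 28)*6 = ((1 + 8/5) - 28)*6 = (13/5 - 28)*6 = -127/5*6 = -762/5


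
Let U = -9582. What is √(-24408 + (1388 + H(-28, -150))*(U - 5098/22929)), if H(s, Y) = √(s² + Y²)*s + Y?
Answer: 2*√(-1562391184136970 + 70528477360656*√5821)/22929 ≈ 5390.1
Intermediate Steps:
H(s, Y) = Y + s*√(Y² + s²) (H(s, Y) = √(Y² + s²)*s + Y = s*√(Y² + s²) + Y = Y + s*√(Y² + s²))
√(-24408 + (1388 + H(-28, -150))*(U - 5098/22929)) = √(-24408 + (1388 + (-150 - 28*√((-150)² + (-28)²)))*(-9582 - 5098/22929)) = √(-24408 + (1388 + (-150 - 28*√(22500 + 784)))*(-9582 - 5098*1/22929)) = √(-24408 + (1388 + (-150 - 56*√5821))*(-9582 - 5098/22929)) = √(-24408 + (1388 + (-150 - 56*√5821))*(-219710776/22929)) = √(-24408 + (1238 - 56*√5821)*(-219710776/22929)) = √(-24408 + (-272001940688/22929 + 12303803456*√5821/22929)) = √(-272561591720/22929 + 12303803456*√5821/22929)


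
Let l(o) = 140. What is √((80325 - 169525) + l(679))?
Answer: 2*I*√22265 ≈ 298.43*I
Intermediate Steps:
√((80325 - 169525) + l(679)) = √((80325 - 169525) + 140) = √(-89200 + 140) = √(-89060) = 2*I*√22265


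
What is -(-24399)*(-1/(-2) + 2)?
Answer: 121995/2 ≈ 60998.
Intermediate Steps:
-(-24399)*(-1/(-2) + 2) = -(-24399)*(-1*(-1/2) + 2) = -(-24399)*(1/2 + 2) = -(-24399)*5/2 = -8133*(-15/2) = 121995/2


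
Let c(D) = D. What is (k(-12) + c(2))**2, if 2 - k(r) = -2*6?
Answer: 256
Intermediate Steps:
k(r) = 14 (k(r) = 2 - (-2)*6 = 2 - 1*(-12) = 2 + 12 = 14)
(k(-12) + c(2))**2 = (14 + 2)**2 = 16**2 = 256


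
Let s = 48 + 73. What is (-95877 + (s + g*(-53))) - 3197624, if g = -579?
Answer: -3262693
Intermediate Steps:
s = 121
(-95877 + (s + g*(-53))) - 3197624 = (-95877 + (121 - 579*(-53))) - 3197624 = (-95877 + (121 + 30687)) - 3197624 = (-95877 + 30808) - 3197624 = -65069 - 3197624 = -3262693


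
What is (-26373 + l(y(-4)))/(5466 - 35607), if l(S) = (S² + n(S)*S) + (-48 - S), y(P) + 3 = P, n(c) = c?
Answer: 172/197 ≈ 0.87310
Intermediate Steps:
y(P) = -3 + P
l(S) = -48 - S + 2*S² (l(S) = (S² + S*S) + (-48 - S) = (S² + S²) + (-48 - S) = 2*S² + (-48 - S) = -48 - S + 2*S²)
(-26373 + l(y(-4)))/(5466 - 35607) = (-26373 + (-48 - (-3 - 4) + 2*(-3 - 4)²))/(5466 - 35607) = (-26373 + (-48 - 1*(-7) + 2*(-7)²))/(-30141) = (-26373 + (-48 + 7 + 2*49))*(-1/30141) = (-26373 + (-48 + 7 + 98))*(-1/30141) = (-26373 + 57)*(-1/30141) = -26316*(-1/30141) = 172/197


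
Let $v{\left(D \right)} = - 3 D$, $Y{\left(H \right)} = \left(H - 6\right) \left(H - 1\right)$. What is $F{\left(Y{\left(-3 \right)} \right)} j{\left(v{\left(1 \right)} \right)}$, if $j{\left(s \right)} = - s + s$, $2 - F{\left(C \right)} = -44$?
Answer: $0$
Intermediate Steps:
$Y{\left(H \right)} = \left(-1 + H\right) \left(-6 + H\right)$ ($Y{\left(H \right)} = \left(-6 + H\right) \left(-1 + H\right) = \left(-1 + H\right) \left(-6 + H\right)$)
$F{\left(C \right)} = 46$ ($F{\left(C \right)} = 2 - -44 = 2 + 44 = 46$)
$j{\left(s \right)} = 0$
$F{\left(Y{\left(-3 \right)} \right)} j{\left(v{\left(1 \right)} \right)} = 46 \cdot 0 = 0$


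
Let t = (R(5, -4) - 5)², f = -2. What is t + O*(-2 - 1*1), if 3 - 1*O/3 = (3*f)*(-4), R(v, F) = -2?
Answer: 238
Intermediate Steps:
O = -63 (O = 9 - 3*3*(-2)*(-4) = 9 - (-18)*(-4) = 9 - 3*24 = 9 - 72 = -63)
t = 49 (t = (-2 - 5)² = (-7)² = 49)
t + O*(-2 - 1*1) = 49 - 63*(-2 - 1*1) = 49 - 63*(-2 - 1) = 49 - 63*(-3) = 49 + 189 = 238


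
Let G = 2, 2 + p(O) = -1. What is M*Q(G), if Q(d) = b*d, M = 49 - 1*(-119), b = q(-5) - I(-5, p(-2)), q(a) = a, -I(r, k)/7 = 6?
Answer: 12432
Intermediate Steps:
p(O) = -3 (p(O) = -2 - 1 = -3)
I(r, k) = -42 (I(r, k) = -7*6 = -42)
b = 37 (b = -5 - 1*(-42) = -5 + 42 = 37)
M = 168 (M = 49 + 119 = 168)
Q(d) = 37*d
M*Q(G) = 168*(37*2) = 168*74 = 12432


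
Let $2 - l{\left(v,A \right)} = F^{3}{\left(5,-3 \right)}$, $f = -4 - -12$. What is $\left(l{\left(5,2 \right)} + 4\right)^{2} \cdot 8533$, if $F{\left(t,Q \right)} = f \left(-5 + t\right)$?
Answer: $307188$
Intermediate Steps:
$f = 8$ ($f = -4 + 12 = 8$)
$F{\left(t,Q \right)} = -40 + 8 t$ ($F{\left(t,Q \right)} = 8 \left(-5 + t\right) = -40 + 8 t$)
$l{\left(v,A \right)} = 2$ ($l{\left(v,A \right)} = 2 - \left(-40 + 8 \cdot 5\right)^{3} = 2 - \left(-40 + 40\right)^{3} = 2 - 0^{3} = 2 - 0 = 2 + 0 = 2$)
$\left(l{\left(5,2 \right)} + 4\right)^{2} \cdot 8533 = \left(2 + 4\right)^{2} \cdot 8533 = 6^{2} \cdot 8533 = 36 \cdot 8533 = 307188$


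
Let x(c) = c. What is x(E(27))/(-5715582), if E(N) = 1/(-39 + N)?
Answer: 1/68586984 ≈ 1.4580e-8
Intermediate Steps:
x(E(27))/(-5715582) = 1/((-39 + 27)*(-5715582)) = -1/5715582/(-12) = -1/12*(-1/5715582) = 1/68586984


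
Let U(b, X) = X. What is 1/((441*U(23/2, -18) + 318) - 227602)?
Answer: -1/235222 ≈ -4.2513e-6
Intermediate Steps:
1/((441*U(23/2, -18) + 318) - 227602) = 1/((441*(-18) + 318) - 227602) = 1/((-7938 + 318) - 227602) = 1/(-7620 - 227602) = 1/(-235222) = -1/235222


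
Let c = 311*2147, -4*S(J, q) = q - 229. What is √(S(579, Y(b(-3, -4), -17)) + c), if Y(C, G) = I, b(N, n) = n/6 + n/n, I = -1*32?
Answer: √2671129/2 ≈ 817.18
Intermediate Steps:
I = -32
b(N, n) = 1 + n/6 (b(N, n) = n*(⅙) + 1 = n/6 + 1 = 1 + n/6)
Y(C, G) = -32
S(J, q) = 229/4 - q/4 (S(J, q) = -(q - 229)/4 = -(-229 + q)/4 = 229/4 - q/4)
c = 667717
√(S(579, Y(b(-3, -4), -17)) + c) = √((229/4 - ¼*(-32)) + 667717) = √((229/4 + 8) + 667717) = √(261/4 + 667717) = √(2671129/4) = √2671129/2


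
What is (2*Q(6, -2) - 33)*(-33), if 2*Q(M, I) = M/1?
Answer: 891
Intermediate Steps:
Q(M, I) = M/2 (Q(M, I) = (M/1)/2 = (M*1)/2 = M/2)
(2*Q(6, -2) - 33)*(-33) = (2*((½)*6) - 33)*(-33) = (2*3 - 33)*(-33) = (6 - 33)*(-33) = -27*(-33) = 891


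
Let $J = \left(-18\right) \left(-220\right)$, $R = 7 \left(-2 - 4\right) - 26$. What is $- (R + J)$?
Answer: $-3892$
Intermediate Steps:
$R = -68$ ($R = 7 \left(-2 - 4\right) - 26 = 7 \left(-6\right) - 26 = -42 - 26 = -68$)
$J = 3960$
$- (R + J) = - (-68 + 3960) = \left(-1\right) 3892 = -3892$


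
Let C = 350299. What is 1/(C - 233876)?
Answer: 1/116423 ≈ 8.5894e-6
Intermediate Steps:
1/(C - 233876) = 1/(350299 - 233876) = 1/116423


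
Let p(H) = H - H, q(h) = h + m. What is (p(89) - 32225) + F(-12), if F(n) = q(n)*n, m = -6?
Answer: -32009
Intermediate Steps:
q(h) = -6 + h (q(h) = h - 6 = -6 + h)
p(H) = 0
F(n) = n*(-6 + n) (F(n) = (-6 + n)*n = n*(-6 + n))
(p(89) - 32225) + F(-12) = (0 - 32225) - 12*(-6 - 12) = -32225 - 12*(-18) = -32225 + 216 = -32009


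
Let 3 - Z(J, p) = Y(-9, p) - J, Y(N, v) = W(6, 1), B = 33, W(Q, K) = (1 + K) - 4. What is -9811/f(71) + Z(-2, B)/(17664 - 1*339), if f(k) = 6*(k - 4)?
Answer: -6295347/257950 ≈ -24.405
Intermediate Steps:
W(Q, K) = -3 + K
Y(N, v) = -2 (Y(N, v) = -3 + 1 = -2)
f(k) = -24 + 6*k (f(k) = 6*(-4 + k) = -24 + 6*k)
Z(J, p) = 5 + J (Z(J, p) = 3 - (-2 - J) = 3 + (2 + J) = 5 + J)
-9811/f(71) + Z(-2, B)/(17664 - 1*339) = -9811/(-24 + 6*71) + (5 - 2)/(17664 - 1*339) = -9811/(-24 + 426) + 3/(17664 - 339) = -9811/402 + 3/17325 = -9811*1/402 + 3*(1/17325) = -9811/402 + 1/5775 = -6295347/257950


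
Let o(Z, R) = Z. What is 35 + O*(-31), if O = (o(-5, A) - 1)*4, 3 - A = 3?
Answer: 779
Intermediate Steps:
A = 0 (A = 3 - 1*3 = 3 - 3 = 0)
O = -24 (O = (-5 - 1)*4 = -6*4 = -24)
35 + O*(-31) = 35 - 24*(-31) = 35 + 744 = 779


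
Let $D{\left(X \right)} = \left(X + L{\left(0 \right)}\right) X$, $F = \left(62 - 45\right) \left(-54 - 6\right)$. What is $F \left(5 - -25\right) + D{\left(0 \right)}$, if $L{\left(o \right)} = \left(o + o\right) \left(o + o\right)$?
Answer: $-30600$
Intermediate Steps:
$L{\left(o \right)} = 4 o^{2}$ ($L{\left(o \right)} = 2 o 2 o = 4 o^{2}$)
$F = -1020$ ($F = 17 \left(-60\right) = -1020$)
$D{\left(X \right)} = X^{2}$ ($D{\left(X \right)} = \left(X + 4 \cdot 0^{2}\right) X = \left(X + 4 \cdot 0\right) X = \left(X + 0\right) X = X X = X^{2}$)
$F \left(5 - -25\right) + D{\left(0 \right)} = - 1020 \left(5 - -25\right) + 0^{2} = - 1020 \left(5 + 25\right) + 0 = \left(-1020\right) 30 + 0 = -30600 + 0 = -30600$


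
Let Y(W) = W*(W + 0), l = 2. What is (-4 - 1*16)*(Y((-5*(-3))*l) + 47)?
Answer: -18940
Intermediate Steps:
Y(W) = W² (Y(W) = W*W = W²)
(-4 - 1*16)*(Y((-5*(-3))*l) + 47) = (-4 - 1*16)*((-5*(-3)*2)² + 47) = (-4 - 16)*((15*2)² + 47) = -20*(30² + 47) = -20*(900 + 47) = -20*947 = -18940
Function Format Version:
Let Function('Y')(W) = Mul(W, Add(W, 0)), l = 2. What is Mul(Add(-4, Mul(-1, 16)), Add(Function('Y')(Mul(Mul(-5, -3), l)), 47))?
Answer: -18940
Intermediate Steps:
Function('Y')(W) = Pow(W, 2) (Function('Y')(W) = Mul(W, W) = Pow(W, 2))
Mul(Add(-4, Mul(-1, 16)), Add(Function('Y')(Mul(Mul(-5, -3), l)), 47)) = Mul(Add(-4, Mul(-1, 16)), Add(Pow(Mul(Mul(-5, -3), 2), 2), 47)) = Mul(Add(-4, -16), Add(Pow(Mul(15, 2), 2), 47)) = Mul(-20, Add(Pow(30, 2), 47)) = Mul(-20, Add(900, 47)) = Mul(-20, 947) = -18940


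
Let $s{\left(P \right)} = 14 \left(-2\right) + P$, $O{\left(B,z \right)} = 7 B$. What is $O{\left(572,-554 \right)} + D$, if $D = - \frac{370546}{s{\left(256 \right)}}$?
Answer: $\frac{271183}{114} \approx 2378.8$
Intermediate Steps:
$s{\left(P \right)} = -28 + P$
$D = - \frac{185273}{114}$ ($D = - \frac{370546}{-28 + 256} = - \frac{370546}{228} = \left(-370546\right) \frac{1}{228} = - \frac{185273}{114} \approx -1625.2$)
$O{\left(572,-554 \right)} + D = 7 \cdot 572 - \frac{185273}{114} = 4004 - \frac{185273}{114} = \frac{271183}{114}$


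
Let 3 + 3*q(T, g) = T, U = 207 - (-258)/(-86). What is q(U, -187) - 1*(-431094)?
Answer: 431161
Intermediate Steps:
U = 204 (U = 207 - (-258)*(-1)/86 = 207 - 1*3 = 207 - 3 = 204)
q(T, g) = -1 + T/3
q(U, -187) - 1*(-431094) = (-1 + (⅓)*204) - 1*(-431094) = (-1 + 68) + 431094 = 67 + 431094 = 431161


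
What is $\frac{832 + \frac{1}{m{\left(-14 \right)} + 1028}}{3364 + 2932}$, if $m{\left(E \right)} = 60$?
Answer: $\frac{905217}{6850048} \approx 0.13215$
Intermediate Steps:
$\frac{832 + \frac{1}{m{\left(-14 \right)} + 1028}}{3364 + 2932} = \frac{832 + \frac{1}{60 + 1028}}{3364 + 2932} = \frac{832 + \frac{1}{1088}}{6296} = \left(832 + \frac{1}{1088}\right) \frac{1}{6296} = \frac{905217}{1088} \cdot \frac{1}{6296} = \frac{905217}{6850048}$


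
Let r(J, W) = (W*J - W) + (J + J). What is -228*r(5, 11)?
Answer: -12312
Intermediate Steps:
r(J, W) = -W + 2*J + J*W (r(J, W) = (J*W - W) + 2*J = (-W + J*W) + 2*J = -W + 2*J + J*W)
-228*r(5, 11) = -228*(-1*11 + 2*5 + 5*11) = -228*(-11 + 10 + 55) = -228*54 = -12312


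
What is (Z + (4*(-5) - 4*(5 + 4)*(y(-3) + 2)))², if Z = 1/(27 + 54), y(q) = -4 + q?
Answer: 167987521/6561 ≈ 25604.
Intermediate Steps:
Z = 1/81 ≈ 0.012346
(Z + (4*(-5) - 4*(5 + 4)*(y(-3) + 2)))² = (1/81 + (4*(-5) - 4*(5 + 4)*((-4 - 3) + 2)))² = (1/81 + (-20 - 36*(-7 + 2)))² = (1/81 + (-20 - 36*(-5)))² = (1/81 + (-20 - 4*(-45)))² = (1/81 + (-20 + 180))² = (1/81 + 160)² = (12961/81)² = 167987521/6561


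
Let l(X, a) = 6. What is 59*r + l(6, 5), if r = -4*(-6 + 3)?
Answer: 714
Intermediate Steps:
r = 12 (r = -4*(-3) = 12)
59*r + l(6, 5) = 59*12 + 6 = 708 + 6 = 714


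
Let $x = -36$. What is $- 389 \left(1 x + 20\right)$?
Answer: $6224$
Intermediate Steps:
$- 389 \left(1 x + 20\right) = - 389 \left(1 \left(-36\right) + 20\right) = - 389 \left(-36 + 20\right) = \left(-389\right) \left(-16\right) = 6224$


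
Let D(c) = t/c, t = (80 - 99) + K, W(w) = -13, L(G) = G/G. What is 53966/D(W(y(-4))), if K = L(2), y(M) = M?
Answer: 350779/9 ≈ 38975.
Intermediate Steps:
L(G) = 1
K = 1
t = -18 (t = (80 - 99) + 1 = -19 + 1 = -18)
D(c) = -18/c
53966/D(W(y(-4))) = 53966/((-18/(-13))) = 53966/((-18*(-1/13))) = 53966/(18/13) = 53966*(13/18) = 350779/9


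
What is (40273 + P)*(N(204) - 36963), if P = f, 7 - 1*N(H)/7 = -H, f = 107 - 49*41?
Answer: -1361633306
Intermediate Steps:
f = -1902 (f = 107 - 2009 = -1902)
N(H) = 49 + 7*H (N(H) = 49 - (-7)*H = 49 + 7*H)
P = -1902
(40273 + P)*(N(204) - 36963) = (40273 - 1902)*((49 + 7*204) - 36963) = 38371*((49 + 1428) - 36963) = 38371*(1477 - 36963) = 38371*(-35486) = -1361633306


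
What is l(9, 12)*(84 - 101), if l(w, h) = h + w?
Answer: -357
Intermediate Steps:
l(9, 12)*(84 - 101) = (12 + 9)*(84 - 101) = 21*(-17) = -357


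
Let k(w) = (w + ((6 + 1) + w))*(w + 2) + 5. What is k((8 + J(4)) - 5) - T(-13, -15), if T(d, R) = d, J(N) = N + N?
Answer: 395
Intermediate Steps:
J(N) = 2*N
k(w) = 5 + (2 + w)*(7 + 2*w) (k(w) = (w + (7 + w))*(2 + w) + 5 = (7 + 2*w)*(2 + w) + 5 = (2 + w)*(7 + 2*w) + 5 = 5 + (2 + w)*(7 + 2*w))
k((8 + J(4)) - 5) - T(-13, -15) = (19 + 2*((8 + 2*4) - 5)² + 11*((8 + 2*4) - 5)) - 1*(-13) = (19 + 2*((8 + 8) - 5)² + 11*((8 + 8) - 5)) + 13 = (19 + 2*(16 - 5)² + 11*(16 - 5)) + 13 = (19 + 2*11² + 11*11) + 13 = (19 + 2*121 + 121) + 13 = (19 + 242 + 121) + 13 = 382 + 13 = 395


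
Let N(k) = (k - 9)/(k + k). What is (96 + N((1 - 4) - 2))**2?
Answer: 237169/25 ≈ 9486.8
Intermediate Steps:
N(k) = (-9 + k)/(2*k) (N(k) = (-9 + k)/((2*k)) = (-9 + k)*(1/(2*k)) = (-9 + k)/(2*k))
(96 + N((1 - 4) - 2))**2 = (96 + (-9 + ((1 - 4) - 2))/(2*((1 - 4) - 2)))**2 = (96 + (-9 + (-3 - 2))/(2*(-3 - 2)))**2 = (96 + (1/2)*(-9 - 5)/(-5))**2 = (96 + (1/2)*(-1/5)*(-14))**2 = (96 + 7/5)**2 = (487/5)**2 = 237169/25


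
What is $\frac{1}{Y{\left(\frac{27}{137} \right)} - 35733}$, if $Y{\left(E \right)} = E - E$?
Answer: $- \frac{1}{35733} \approx -2.7985 \cdot 10^{-5}$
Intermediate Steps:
$Y{\left(E \right)} = 0$
$\frac{1}{Y{\left(\frac{27}{137} \right)} - 35733} = \frac{1}{0 - 35733} = \frac{1}{-35733} = - \frac{1}{35733}$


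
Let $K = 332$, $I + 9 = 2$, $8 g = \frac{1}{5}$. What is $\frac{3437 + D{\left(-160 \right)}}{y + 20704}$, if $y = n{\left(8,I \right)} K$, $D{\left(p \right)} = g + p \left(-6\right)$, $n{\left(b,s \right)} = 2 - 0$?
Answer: $\frac{175881}{854720} \approx 0.20578$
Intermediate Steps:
$g = \frac{1}{40}$ ($g = \frac{1}{8 \cdot 5} = \frac{1}{8} \cdot \frac{1}{5} = \frac{1}{40} \approx 0.025$)
$I = -7$ ($I = -9 + 2 = -7$)
$n{\left(b,s \right)} = 2$ ($n{\left(b,s \right)} = 2 + 0 = 2$)
$D{\left(p \right)} = \frac{1}{40} - 6 p$ ($D{\left(p \right)} = \frac{1}{40} + p \left(-6\right) = \frac{1}{40} - 6 p$)
$y = 664$ ($y = 2 \cdot 332 = 664$)
$\frac{3437 + D{\left(-160 \right)}}{y + 20704} = \frac{3437 + \left(\frac{1}{40} - -960\right)}{664 + 20704} = \frac{3437 + \left(\frac{1}{40} + 960\right)}{21368} = \left(3437 + \frac{38401}{40}\right) \frac{1}{21368} = \frac{175881}{40} \cdot \frac{1}{21368} = \frac{175881}{854720}$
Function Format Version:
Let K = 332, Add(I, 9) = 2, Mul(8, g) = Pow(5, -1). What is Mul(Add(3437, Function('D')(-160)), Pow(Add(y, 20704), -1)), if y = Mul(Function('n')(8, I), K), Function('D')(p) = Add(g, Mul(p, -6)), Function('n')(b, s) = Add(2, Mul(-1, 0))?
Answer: Rational(175881, 854720) ≈ 0.20578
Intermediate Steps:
g = Rational(1, 40) (g = Mul(Rational(1, 8), Pow(5, -1)) = Mul(Rational(1, 8), Rational(1, 5)) = Rational(1, 40) ≈ 0.025000)
I = -7 (I = Add(-9, 2) = -7)
Function('n')(b, s) = 2 (Function('n')(b, s) = Add(2, 0) = 2)
Function('D')(p) = Add(Rational(1, 40), Mul(-6, p)) (Function('D')(p) = Add(Rational(1, 40), Mul(p, -6)) = Add(Rational(1, 40), Mul(-6, p)))
y = 664 (y = Mul(2, 332) = 664)
Mul(Add(3437, Function('D')(-160)), Pow(Add(y, 20704), -1)) = Mul(Add(3437, Add(Rational(1, 40), Mul(-6, -160))), Pow(Add(664, 20704), -1)) = Mul(Add(3437, Add(Rational(1, 40), 960)), Pow(21368, -1)) = Mul(Add(3437, Rational(38401, 40)), Rational(1, 21368)) = Mul(Rational(175881, 40), Rational(1, 21368)) = Rational(175881, 854720)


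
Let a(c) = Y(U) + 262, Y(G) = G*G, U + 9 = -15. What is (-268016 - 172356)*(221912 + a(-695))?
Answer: -98092863000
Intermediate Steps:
U = -24 (U = -9 - 15 = -24)
Y(G) = G²
a(c) = 838 (a(c) = (-24)² + 262 = 576 + 262 = 838)
(-268016 - 172356)*(221912 + a(-695)) = (-268016 - 172356)*(221912 + 838) = -440372*222750 = -98092863000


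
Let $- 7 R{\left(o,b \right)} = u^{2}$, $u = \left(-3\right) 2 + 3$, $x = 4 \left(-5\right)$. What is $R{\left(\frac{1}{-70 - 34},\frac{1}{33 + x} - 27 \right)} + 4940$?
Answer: $\frac{34571}{7} \approx 4938.7$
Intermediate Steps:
$x = -20$
$u = -3$ ($u = -6 + 3 = -3$)
$R{\left(o,b \right)} = - \frac{9}{7}$ ($R{\left(o,b \right)} = - \frac{\left(-3\right)^{2}}{7} = \left(- \frac{1}{7}\right) 9 = - \frac{9}{7}$)
$R{\left(\frac{1}{-70 - 34},\frac{1}{33 + x} - 27 \right)} + 4940 = - \frac{9}{7} + 4940 = \frac{34571}{7}$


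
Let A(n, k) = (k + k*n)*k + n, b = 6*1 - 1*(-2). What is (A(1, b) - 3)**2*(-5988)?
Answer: -95065488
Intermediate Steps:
b = 8 (b = 6 + 2 = 8)
A(n, k) = n + k*(k + k*n) (A(n, k) = k*(k + k*n) + n = n + k*(k + k*n))
(A(1, b) - 3)**2*(-5988) = ((1 + 8**2 + 1*8**2) - 3)**2*(-5988) = ((1 + 64 + 1*64) - 3)**2*(-5988) = ((1 + 64 + 64) - 3)**2*(-5988) = (129 - 3)**2*(-5988) = 126**2*(-5988) = 15876*(-5988) = -95065488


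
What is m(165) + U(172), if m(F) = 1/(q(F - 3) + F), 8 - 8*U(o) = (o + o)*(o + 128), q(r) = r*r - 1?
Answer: -340636791/26408 ≈ -12899.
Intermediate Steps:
q(r) = -1 + r² (q(r) = r² - 1 = -1 + r²)
U(o) = 1 - o*(128 + o)/4 (U(o) = 1 - (o + o)*(o + 128)/8 = 1 - 2*o*(128 + o)/8 = 1 - o*(128 + o)/4)
m(F) = 1/(-1 + F + (-3 + F)²) (m(F) = 1/((-1 + (F - 3)²) + F) = 1/((-1 + (-3 + F)²) + F) = 1/(-1 + F + (-3 + F)²))
m(165) + U(172) = 1/(-1 + 165 + (-3 + 165)²) + (1 - 32*172 - ¼*172²) = 1/(-1 + 165 + 162²) + (1 - 5504 - ¼*29584) = 1/(-1 + 165 + 26244) + (1 - 5504 - 7396) = 1/26408 - 12899 = -340636791/26408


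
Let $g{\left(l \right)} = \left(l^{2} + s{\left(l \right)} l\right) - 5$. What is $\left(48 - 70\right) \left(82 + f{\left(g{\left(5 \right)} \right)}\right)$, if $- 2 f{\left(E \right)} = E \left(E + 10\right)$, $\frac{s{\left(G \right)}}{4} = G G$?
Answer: $3029796$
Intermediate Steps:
$s{\left(G \right)} = 4 G^{2}$ ($s{\left(G \right)} = 4 G G = 4 G^{2}$)
$g{\left(l \right)} = -5 + l^{2} + 4 l^{3}$ ($g{\left(l \right)} = \left(l^{2} + 4 l^{2} l\right) - 5 = \left(l^{2} + 4 l^{3}\right) - 5 = -5 + l^{2} + 4 l^{3}$)
$f{\left(E \right)} = - \frac{E \left(10 + E\right)}{2}$ ($f{\left(E \right)} = - \frac{E \left(E + 10\right)}{2} = - \frac{E \left(10 + E\right)}{2}$)
$\left(48 - 70\right) \left(82 + f{\left(g{\left(5 \right)} \right)}\right) = \left(48 - 70\right) \left(82 - \frac{\left(-5 + 5^{2} + 4 \cdot 5^{3}\right) \left(10 + \left(-5 + 5^{2} + 4 \cdot 5^{3}\right)\right)}{2}\right) = \left(48 - 70\right) \left(82 - \frac{\left(-5 + 25 + 4 \cdot 125\right) \left(10 + \left(-5 + 25 + 4 \cdot 125\right)\right)}{2}\right) = - 22 \left(82 - \frac{\left(-5 + 25 + 500\right) \left(10 + \left(-5 + 25 + 500\right)\right)}{2}\right) = - 22 \left(82 - 260 \left(10 + 520\right)\right) = - 22 \left(82 - 260 \cdot 530\right) = - 22 \left(82 - 137800\right) = \left(-22\right) \left(-137718\right) = 3029796$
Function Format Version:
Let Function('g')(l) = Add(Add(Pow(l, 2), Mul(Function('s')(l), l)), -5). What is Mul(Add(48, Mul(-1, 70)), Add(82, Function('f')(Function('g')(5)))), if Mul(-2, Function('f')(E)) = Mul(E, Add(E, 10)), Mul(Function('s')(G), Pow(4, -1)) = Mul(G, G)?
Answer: 3029796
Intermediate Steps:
Function('s')(G) = Mul(4, Pow(G, 2)) (Function('s')(G) = Mul(4, Mul(G, G)) = Mul(4, Pow(G, 2)))
Function('g')(l) = Add(-5, Pow(l, 2), Mul(4, Pow(l, 3))) (Function('g')(l) = Add(Add(Pow(l, 2), Mul(Mul(4, Pow(l, 2)), l)), -5) = Add(Add(Pow(l, 2), Mul(4, Pow(l, 3))), -5) = Add(-5, Pow(l, 2), Mul(4, Pow(l, 3))))
Function('f')(E) = Mul(Rational(-1, 2), E, Add(10, E)) (Function('f')(E) = Mul(Rational(-1, 2), Mul(E, Add(E, 10))) = Mul(Rational(-1, 2), Mul(E, Add(10, E))) = Mul(Rational(-1, 2), E, Add(10, E)))
Mul(Add(48, Mul(-1, 70)), Add(82, Function('f')(Function('g')(5)))) = Mul(Add(48, Mul(-1, 70)), Add(82, Mul(Rational(-1, 2), Add(-5, Pow(5, 2), Mul(4, Pow(5, 3))), Add(10, Add(-5, Pow(5, 2), Mul(4, Pow(5, 3))))))) = Mul(Add(48, -70), Add(82, Mul(Rational(-1, 2), Add(-5, 25, Mul(4, 125)), Add(10, Add(-5, 25, Mul(4, 125)))))) = Mul(-22, Add(82, Mul(Rational(-1, 2), Add(-5, 25, 500), Add(10, Add(-5, 25, 500))))) = Mul(-22, Add(82, Mul(Rational(-1, 2), 520, Add(10, 520)))) = Mul(-22, Add(82, Mul(Rational(-1, 2), 520, 530))) = Mul(-22, Add(82, -137800)) = Mul(-22, -137718) = 3029796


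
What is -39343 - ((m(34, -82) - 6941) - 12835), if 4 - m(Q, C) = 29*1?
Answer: -19542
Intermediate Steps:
m(Q, C) = -25 (m(Q, C) = 4 - 29 = -25)
-39343 - ((m(34, -82) - 6941) - 12835) = -39343 - ((-25 - 6941) - 12835) = -39343 - (-6966 - 12835) = -39343 - 1*(-19801) = -39343 + 19801 = -19542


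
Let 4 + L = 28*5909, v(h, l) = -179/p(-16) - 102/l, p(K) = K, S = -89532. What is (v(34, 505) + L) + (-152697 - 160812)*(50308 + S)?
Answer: 99361719197883/8080 ≈ 1.2297e+10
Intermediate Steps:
v(h, l) = 179/16 - 102/l (v(h, l) = -179/(-16) - 102/l = -179*(-1/16) - 102/l = 179/16 - 102/l)
L = 165448 (L = -4 + 28*5909 = -4 + 165452 = 165448)
(v(34, 505) + L) + (-152697 - 160812)*(50308 + S) = ((179/16 - 102/505) + 165448) + (-152697 - 160812)*(50308 - 89532) = ((179/16 - 102*1/505) + 165448) - 313509*(-39224) = ((179/16 - 102/505) + 165448) + 12297077016 = (88763/8080 + 165448) + 12297077016 = 1336908603/8080 + 12297077016 = 99361719197883/8080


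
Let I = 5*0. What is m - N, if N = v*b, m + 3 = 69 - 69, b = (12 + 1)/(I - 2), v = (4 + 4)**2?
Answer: 413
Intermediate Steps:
I = 0
v = 64 (v = 8**2 = 64)
b = -13/2 (b = (12 + 1)/(0 - 2) = 13/(-2) = 13*(-1/2) = -13/2 ≈ -6.5000)
m = -3 (m = -3 + (69 - 69) = -3 + 0 = -3)
N = -416 (N = 64*(-13/2) = -416)
m - N = -3 - 1*(-416) = -3 + 416 = 413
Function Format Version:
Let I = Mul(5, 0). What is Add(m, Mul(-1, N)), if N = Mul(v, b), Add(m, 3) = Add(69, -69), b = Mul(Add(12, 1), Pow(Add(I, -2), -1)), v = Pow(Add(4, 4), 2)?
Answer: 413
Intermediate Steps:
I = 0
v = 64 (v = Pow(8, 2) = 64)
b = Rational(-13, 2) (b = Mul(Add(12, 1), Pow(Add(0, -2), -1)) = Mul(13, Pow(-2, -1)) = Mul(13, Rational(-1, 2)) = Rational(-13, 2) ≈ -6.5000)
m = -3 (m = Add(-3, Add(69, -69)) = Add(-3, 0) = -3)
N = -416 (N = Mul(64, Rational(-13, 2)) = -416)
Add(m, Mul(-1, N)) = Add(-3, Mul(-1, -416)) = Add(-3, 416) = 413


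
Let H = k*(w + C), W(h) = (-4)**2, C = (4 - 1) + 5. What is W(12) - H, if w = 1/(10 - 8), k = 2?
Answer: -1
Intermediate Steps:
C = 8 (C = 3 + 5 = 8)
w = 1/2 ≈ 0.50000
W(h) = 16
H = 17 (H = 2*(1/2 + 8) = 2*(17/2) = 17)
W(12) - H = 16 - 1*17 = 16 - 17 = -1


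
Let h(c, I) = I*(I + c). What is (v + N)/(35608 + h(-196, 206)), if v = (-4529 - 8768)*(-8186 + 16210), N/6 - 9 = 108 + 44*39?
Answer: -53342065/18834 ≈ -2832.2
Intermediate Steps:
N = 10998 (N = 54 + 6*(108 + 44*39) = 54 + 6*(108 + 1716) = 54 + 6*1824 = 54 + 10944 = 10998)
v = -106695128 (v = -13297*8024 = -106695128)
(v + N)/(35608 + h(-196, 206)) = (-106695128 + 10998)/(35608 + 206*(206 - 196)) = -106684130/(35608 + 206*10) = -106684130/(35608 + 2060) = -106684130/37668 = -106684130*1/37668 = -53342065/18834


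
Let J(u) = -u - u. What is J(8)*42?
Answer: -672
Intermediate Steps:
J(u) = -2*u
J(8)*42 = -2*8*42 = -16*42 = -672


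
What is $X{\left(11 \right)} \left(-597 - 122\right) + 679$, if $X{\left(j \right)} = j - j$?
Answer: $679$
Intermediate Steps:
$X{\left(j \right)} = 0$
$X{\left(11 \right)} \left(-597 - 122\right) + 679 = 0 \left(-597 - 122\right) + 679 = 0 \left(-719\right) + 679 = 0 + 679 = 679$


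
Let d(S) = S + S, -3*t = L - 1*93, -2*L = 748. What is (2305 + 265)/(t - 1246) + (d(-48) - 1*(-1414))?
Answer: 4303468/3271 ≈ 1315.6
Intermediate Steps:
L = -374 (L = -½*748 = -374)
t = 467/3 (t = -(-374 - 1*93)/3 = -(-374 - 93)/3 = -⅓*(-467) = 467/3 ≈ 155.67)
d(S) = 2*S
(2305 + 265)/(t - 1246) + (d(-48) - 1*(-1414)) = (2305 + 265)/(467/3 - 1246) + (2*(-48) - 1*(-1414)) = 2570/(-3271/3) + (-96 + 1414) = 2570*(-3/3271) + 1318 = -7710/3271 + 1318 = 4303468/3271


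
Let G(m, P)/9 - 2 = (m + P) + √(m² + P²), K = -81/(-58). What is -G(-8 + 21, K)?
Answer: -8559/58 - 9*√575077/58 ≈ -265.24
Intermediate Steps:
K = 81/58 (K = -81*(-1/58) = 81/58 ≈ 1.3966)
G(m, P) = 18 + 9*P + 9*m + 9*√(P² + m²) (G(m, P) = 18 + 9*((m + P) + √(m² + P²)) = 18 + 9*((P + m) + √(P² + m²)) = 18 + 9*(P + m + √(P² + m²)) = 18 + (9*P + 9*m + 9*√(P² + m²)) = 18 + 9*P + 9*m + 9*√(P² + m²))
-G(-8 + 21, K) = -(18 + 9*(81/58) + 9*(-8 + 21) + 9*√((81/58)² + (-8 + 21)²)) = -(18 + 729/58 + 9*13 + 9*√(6561/3364 + 13²)) = -(18 + 729/58 + 117 + 9*√(6561/3364 + 169)) = -(18 + 729/58 + 117 + 9*√(575077/3364)) = -(18 + 729/58 + 117 + 9*(√575077/58)) = -(18 + 729/58 + 117 + 9*√575077/58) = -(8559/58 + 9*√575077/58) = -8559/58 - 9*√575077/58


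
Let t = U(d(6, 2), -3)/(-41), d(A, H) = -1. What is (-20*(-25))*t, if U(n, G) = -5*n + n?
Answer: -2000/41 ≈ -48.781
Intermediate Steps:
U(n, G) = -4*n
t = -4/41 (t = -4*(-1)/(-41) = 4*(-1/41) = -4/41 ≈ -0.097561)
(-20*(-25))*t = -20*(-25)*(-4/41) = 500*(-4/41) = -2000/41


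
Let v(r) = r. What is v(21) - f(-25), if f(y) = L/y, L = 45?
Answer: 114/5 ≈ 22.800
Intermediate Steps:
f(y) = 45/y
v(21) - f(-25) = 21 - 45/(-25) = 21 - 45*(-1)/25 = 21 - 1*(-9/5) = 21 + 9/5 = 114/5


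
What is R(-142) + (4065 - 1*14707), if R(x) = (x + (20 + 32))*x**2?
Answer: -1825402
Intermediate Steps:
R(x) = x**2*(52 + x) (R(x) = (x + 52)*x**2 = (52 + x)*x**2 = x**2*(52 + x))
R(-142) + (4065 - 1*14707) = (-142)**2*(52 - 142) + (4065 - 1*14707) = 20164*(-90) + (4065 - 14707) = -1814760 - 10642 = -1825402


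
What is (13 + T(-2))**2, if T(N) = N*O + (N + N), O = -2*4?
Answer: 625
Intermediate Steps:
O = -8
T(N) = -6*N (T(N) = N*(-8) + (N + N) = -8*N + 2*N = -6*N)
(13 + T(-2))**2 = (13 - 6*(-2))**2 = (13 + 12)**2 = 25**2 = 625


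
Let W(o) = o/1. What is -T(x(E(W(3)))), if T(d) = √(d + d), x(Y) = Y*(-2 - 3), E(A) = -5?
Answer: -5*√2 ≈ -7.0711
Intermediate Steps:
W(o) = o (W(o) = o*1 = o)
x(Y) = -5*Y (x(Y) = Y*(-5) = -5*Y)
T(d) = √2*√d (T(d) = √(2*d) = √2*√d)
-T(x(E(W(3)))) = -√2*√(-5*(-5)) = -√2*√25 = -√2*5 = -5*√2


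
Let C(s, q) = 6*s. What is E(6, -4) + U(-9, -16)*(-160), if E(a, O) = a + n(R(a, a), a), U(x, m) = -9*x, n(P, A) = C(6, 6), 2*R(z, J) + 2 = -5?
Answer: -12918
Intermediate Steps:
R(z, J) = -7/2 (R(z, J) = -1 + (½)*(-5) = -1 - 5/2 = -7/2)
n(P, A) = 36 (n(P, A) = 6*6 = 36)
E(a, O) = 36 + a (E(a, O) = a + 36 = 36 + a)
E(6, -4) + U(-9, -16)*(-160) = (36 + 6) - 9*(-9)*(-160) = 42 + 81*(-160) = 42 - 12960 = -12918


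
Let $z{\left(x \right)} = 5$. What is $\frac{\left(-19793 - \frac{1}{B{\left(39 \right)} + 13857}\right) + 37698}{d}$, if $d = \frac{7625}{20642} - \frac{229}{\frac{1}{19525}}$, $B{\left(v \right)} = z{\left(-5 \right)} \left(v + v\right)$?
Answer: $- \frac{5265620086828}{1314927133199775} \approx -0.0040045$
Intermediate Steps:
$B{\left(v \right)} = 10 v$ ($B{\left(v \right)} = 5 \left(v + v\right) = 5 \cdot 2 v = 10 v$)
$d = - \frac{92295018825}{20642}$ ($d = 7625 \cdot \frac{1}{20642} - 229 \frac{1}{\frac{1}{19525}} = \frac{7625}{20642} - 4471225 = - \frac{92295018825}{20642} \approx -4.4712 \cdot 10^{6}$)
$\frac{\left(-19793 - \frac{1}{B{\left(39 \right)} + 13857}\right) + 37698}{d} = \frac{\left(-19793 - \frac{1}{10 \cdot 39 + 13857}\right) + 37698}{- \frac{92295018825}{20642}} = \left(\left(-19793 - \frac{1}{390 + 13857}\right) + 37698\right) \left(- \frac{20642}{92295018825}\right) = \left(\left(-19793 - \frac{1}{14247}\right) + 37698\right) \left(- \frac{20642}{92295018825}\right) = \left(- \frac{281990872}{14247} + 37698\right) \left(- \frac{20642}{92295018825}\right) = \frac{255092534}{14247} \left(- \frac{20642}{92295018825}\right) = - \frac{5265620086828}{1314927133199775}$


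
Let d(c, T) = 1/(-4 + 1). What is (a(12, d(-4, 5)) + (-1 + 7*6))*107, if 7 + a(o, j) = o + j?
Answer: 14659/3 ≈ 4886.3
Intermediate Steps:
d(c, T) = -1/3 (d(c, T) = 1/(-3) = -1/3)
a(o, j) = -7 + j + o (a(o, j) = -7 + (o + j) = -7 + (j + o) = -7 + j + o)
(a(12, d(-4, 5)) + (-1 + 7*6))*107 = ((-7 - 1/3 + 12) + (-1 + 7*6))*107 = (14/3 + (-1 + 42))*107 = (14/3 + 41)*107 = (137/3)*107 = 14659/3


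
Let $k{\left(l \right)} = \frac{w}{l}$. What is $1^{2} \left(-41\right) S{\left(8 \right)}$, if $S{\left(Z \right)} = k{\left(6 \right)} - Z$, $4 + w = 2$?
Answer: $\frac{1025}{3} \approx 341.67$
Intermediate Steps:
$w = -2$ ($w = -4 + 2 = -2$)
$k{\left(l \right)} = - \frac{2}{l}$
$S{\left(Z \right)} = - \frac{1}{3} - Z$ ($S{\left(Z \right)} = - \frac{2}{6} - Z = \left(-2\right) \frac{1}{6} - Z = - \frac{1}{3} - Z$)
$1^{2} \left(-41\right) S{\left(8 \right)} = 1^{2} \left(-41\right) \left(- \frac{1}{3} - 8\right) = 1 \left(-41\right) \left(- \frac{1}{3} - 8\right) = \left(-41\right) \left(- \frac{25}{3}\right) = \frac{1025}{3}$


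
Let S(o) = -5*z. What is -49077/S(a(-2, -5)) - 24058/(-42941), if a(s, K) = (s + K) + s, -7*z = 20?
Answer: -641282713/186700 ≈ -3434.8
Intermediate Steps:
z = -20/7 (z = -⅐*20 = -20/7 ≈ -2.8571)
a(s, K) = K + 2*s (a(s, K) = (K + s) + s = K + 2*s)
S(o) = 100/7 (S(o) = -5*(-20/7) = 100/7)
-49077/S(a(-2, -5)) - 24058/(-42941) = -49077/100/7 - 24058/(-42941) = -49077*7/100 - 24058*(-1/42941) = -343539/100 + 1046/1867 = -641282713/186700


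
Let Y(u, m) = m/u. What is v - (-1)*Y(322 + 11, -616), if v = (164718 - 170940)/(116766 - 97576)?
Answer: -6946483/3195135 ≈ -2.1741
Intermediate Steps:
v = -3111/9595 (v = -6222/19190 = -6222*1/19190 = -3111/9595 ≈ -0.32423)
v - (-1)*Y(322 + 11, -616) = -3111/9595 - (-1)*(-616/(322 + 11)) = -3111/9595 - (-1)*(-616/333) = -3111/9595 - (-1)*(-616*1/333) = -3111/9595 - (-1)*(-616)/333 = -3111/9595 - 1*616/333 = -3111/9595 - 616/333 = -6946483/3195135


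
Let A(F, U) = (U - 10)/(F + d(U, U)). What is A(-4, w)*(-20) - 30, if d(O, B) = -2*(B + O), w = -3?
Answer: 5/2 ≈ 2.5000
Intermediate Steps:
d(O, B) = -2*B - 2*O
A(F, U) = (-10 + U)/(F - 4*U) (A(F, U) = (U - 10)/(F + (-2*U - 2*U)) = (-10 + U)/(F - 4*U))
A(-4, w)*(-20) - 30 = ((-10 - 3)/(-4 - 4*(-3)))*(-20) - 30 = (-13/(-4 + 12))*(-20) - 30 = (-13/8)*(-20) - 30 = ((⅛)*(-13))*(-20) - 30 = -13/8*(-20) - 30 = 65/2 - 30 = 5/2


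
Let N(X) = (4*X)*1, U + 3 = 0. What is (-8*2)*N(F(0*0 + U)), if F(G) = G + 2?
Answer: 64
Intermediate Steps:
U = -3 (U = -3 + 0 = -3)
F(G) = 2 + G
N(X) = 4*X
(-8*2)*N(F(0*0 + U)) = (-8*2)*(4*(2 + (0*0 - 3))) = -64*(2 + (0 - 3)) = -64*(2 - 3) = -64*(-1) = -16*(-4) = 64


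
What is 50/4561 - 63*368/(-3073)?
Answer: 15127982/2002279 ≈ 7.5554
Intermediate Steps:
50/4561 - 63*368/(-3073) = 50*(1/4561) - 23184*(-1/3073) = 50/4561 + 3312/439 = 15127982/2002279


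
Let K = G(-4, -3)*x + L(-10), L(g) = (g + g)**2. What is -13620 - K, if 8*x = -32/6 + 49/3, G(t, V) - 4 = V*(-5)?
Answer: -112369/8 ≈ -14046.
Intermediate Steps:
G(t, V) = 4 - 5*V (G(t, V) = 4 + V*(-5) = 4 - 5*V)
x = 11/8 (x = (-32/6 + 49/3)/8 = (-32*1/6 + 49*(1/3))/8 = (-16/3 + 49/3)/8 = (1/8)*11 = 11/8 ≈ 1.3750)
L(g) = 4*g**2 (L(g) = (2*g)**2 = 4*g**2)
K = 3409/8 (K = (4 - 5*(-3))*(11/8) + 4*(-10)**2 = (4 + 15)*(11/8) + 4*100 = 19*(11/8) + 400 = 209/8 + 400 = 3409/8 ≈ 426.13)
-13620 - K = -13620 - 1*3409/8 = -13620 - 3409/8 = -112369/8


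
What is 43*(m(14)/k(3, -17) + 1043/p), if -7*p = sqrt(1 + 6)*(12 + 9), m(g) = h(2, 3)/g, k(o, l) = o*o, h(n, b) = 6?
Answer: 43/21 - 6407*sqrt(7)/3 ≈ -5648.4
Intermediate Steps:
k(o, l) = o**2
m(g) = 6/g
p = -3*sqrt(7) (p = -sqrt(1 + 6)*(12 + 9)/7 = -sqrt(7)*21/7 = -3*sqrt(7) ≈ -7.9373)
43*(m(14)/k(3, -17) + 1043/p) = 43*((6/14)/(3**2) + 1043/((-3*sqrt(7)))) = 43*((6*(1/14))/9 + 1043*(-sqrt(7)/21)) = 43*((3/7)*(1/9) - 149*sqrt(7)/3) = 43*(1/21 - 149*sqrt(7)/3) = 43/21 - 6407*sqrt(7)/3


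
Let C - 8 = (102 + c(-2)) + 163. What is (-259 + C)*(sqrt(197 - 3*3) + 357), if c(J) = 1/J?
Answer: 9639/2 + 27*sqrt(47) ≈ 5004.6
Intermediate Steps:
C = 545/2 (C = 8 + ((102 + 1/(-2)) + 163) = 8 + ((102 - 1/2) + 163) = 8 + (203/2 + 163) = 8 + 529/2 = 545/2 ≈ 272.50)
(-259 + C)*(sqrt(197 - 3*3) + 357) = (-259 + 545/2)*(sqrt(197 - 3*3) + 357) = 27*(sqrt(197 - 9) + 357)/2 = 27*(sqrt(188) + 357)/2 = 27*(2*sqrt(47) + 357)/2 = 27*(357 + 2*sqrt(47))/2 = 9639/2 + 27*sqrt(47)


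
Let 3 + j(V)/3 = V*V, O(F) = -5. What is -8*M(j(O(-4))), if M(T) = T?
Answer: -528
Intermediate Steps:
j(V) = -9 + 3*V**2 (j(V) = -9 + 3*(V*V) = -9 + 3*V**2)
-8*M(j(O(-4))) = -8*(-9 + 3*(-5)**2) = -8*(-9 + 3*25) = -8*(-9 + 75) = -8*66 = -528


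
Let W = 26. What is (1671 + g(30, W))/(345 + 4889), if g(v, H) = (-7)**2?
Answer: 860/2617 ≈ 0.32862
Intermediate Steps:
g(v, H) = 49
(1671 + g(30, W))/(345 + 4889) = (1671 + 49)/(345 + 4889) = 1720/5234 = 1720*(1/5234) = 860/2617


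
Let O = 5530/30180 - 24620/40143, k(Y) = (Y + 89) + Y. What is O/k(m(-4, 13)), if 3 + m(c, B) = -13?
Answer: -17368027/2301879906 ≈ -0.0075452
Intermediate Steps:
m(c, B) = -16 (m(c, B) = -3 - 13 = -16)
k(Y) = 89 + 2*Y (k(Y) = (89 + Y) + Y = 89 + 2*Y)
O = -17368027/40383858 (O = 5530*(1/30180) - 24620*1/40143 = 553/3018 - 24620/40143 = -17368027/40383858 ≈ -0.43007)
O/k(m(-4, 13)) = -17368027/(40383858*(89 + 2*(-16))) = -17368027/(40383858*(89 - 32)) = -17368027/40383858/57 = -17368027/40383858*1/57 = -17368027/2301879906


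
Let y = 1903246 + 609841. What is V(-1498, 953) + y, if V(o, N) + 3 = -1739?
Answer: 2511345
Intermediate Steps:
V(o, N) = -1742 (V(o, N) = -3 - 1739 = -1742)
y = 2513087
V(-1498, 953) + y = -1742 + 2513087 = 2511345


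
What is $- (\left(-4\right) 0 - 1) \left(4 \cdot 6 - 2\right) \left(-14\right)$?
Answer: $-308$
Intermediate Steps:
$- (\left(-4\right) 0 - 1) \left(4 \cdot 6 - 2\right) \left(-14\right) = - (0 - 1) \left(24 - 2\right) \left(-14\right) = \left(-1\right) \left(-1\right) 22 \left(-14\right) = 1 \cdot 22 \left(-14\right) = 22 \left(-14\right) = -308$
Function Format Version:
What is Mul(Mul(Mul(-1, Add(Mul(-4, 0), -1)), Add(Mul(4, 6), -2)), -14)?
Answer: -308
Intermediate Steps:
Mul(Mul(Mul(-1, Add(Mul(-4, 0), -1)), Add(Mul(4, 6), -2)), -14) = Mul(Mul(Mul(-1, Add(0, -1)), Add(24, -2)), -14) = Mul(Mul(Mul(-1, -1), 22), -14) = Mul(Mul(1, 22), -14) = Mul(22, -14) = -308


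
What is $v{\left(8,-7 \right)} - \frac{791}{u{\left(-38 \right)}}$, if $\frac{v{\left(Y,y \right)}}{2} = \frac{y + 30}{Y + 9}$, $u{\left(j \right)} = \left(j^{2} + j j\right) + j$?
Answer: $\frac{117653}{48450} \approx 2.4283$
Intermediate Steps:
$u{\left(j \right)} = j + 2 j^{2}$ ($u{\left(j \right)} = \left(j^{2} + j^{2}\right) + j = 2 j^{2} + j = j + 2 j^{2}$)
$v{\left(Y,y \right)} = \frac{2 \left(30 + y\right)}{9 + Y}$ ($v{\left(Y,y \right)} = 2 \frac{y + 30}{Y + 9} = 2 \frac{30 + y}{9 + Y} = \frac{2 \left(30 + y\right)}{9 + Y}$)
$v{\left(8,-7 \right)} - \frac{791}{u{\left(-38 \right)}} = \frac{2 \left(30 - 7\right)}{9 + 8} - \frac{791}{\left(-38\right) \left(1 + 2 \left(-38\right)\right)} = 2 \cdot \frac{1}{17} \cdot 23 - \frac{791}{\left(-38\right) \left(1 - 76\right)} = 2 \cdot \frac{1}{17} \cdot 23 - \frac{791}{\left(-38\right) \left(-75\right)} = \frac{46}{17} - \frac{791}{2850} = \frac{117653}{48450}$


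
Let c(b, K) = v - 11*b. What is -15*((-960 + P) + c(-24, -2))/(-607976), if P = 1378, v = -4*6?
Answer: 4935/303988 ≈ 0.016234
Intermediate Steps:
v = -24
c(b, K) = -24 - 11*b
-15*((-960 + P) + c(-24, -2))/(-607976) = -15*((-960 + 1378) + (-24 - 11*(-24)))/(-607976) = -15*(418 + (-24 + 264))*(-1/607976) = -15*(418 + 240)*(-1/607976) = -15*658*(-1/607976) = -9870*(-1/607976) = 4935/303988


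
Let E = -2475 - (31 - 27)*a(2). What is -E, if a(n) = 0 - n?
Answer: 2467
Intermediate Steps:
a(n) = -n
E = -2467 (E = -2475 - (31 - 27)*(-1*2) = -2475 - 4*(-2) = -2475 - 1*(-8) = -2475 + 8 = -2467)
-E = -1*(-2467) = 2467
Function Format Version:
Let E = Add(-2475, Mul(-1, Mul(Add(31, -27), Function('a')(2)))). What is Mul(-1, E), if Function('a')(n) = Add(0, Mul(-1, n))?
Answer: 2467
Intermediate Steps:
Function('a')(n) = Mul(-1, n)
E = -2467 (E = Add(-2475, Mul(-1, Mul(Add(31, -27), Mul(-1, 2)))) = Add(-2475, Mul(-1, Mul(4, -2))) = Add(-2475, Mul(-1, -8)) = Add(-2475, 8) = -2467)
Mul(-1, E) = Mul(-1, -2467) = 2467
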